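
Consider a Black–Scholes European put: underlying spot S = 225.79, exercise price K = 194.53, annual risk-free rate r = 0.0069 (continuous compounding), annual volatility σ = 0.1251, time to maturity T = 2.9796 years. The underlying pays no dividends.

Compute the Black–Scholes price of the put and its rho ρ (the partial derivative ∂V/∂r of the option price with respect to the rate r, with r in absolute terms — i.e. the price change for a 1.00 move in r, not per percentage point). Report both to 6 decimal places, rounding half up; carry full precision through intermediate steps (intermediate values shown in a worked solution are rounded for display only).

price = 5.506625
ρ = -141.445401

σ√T = 0.1251·√2.9796 = 0.215942
d₁ = (ln(S/K) + (r+σ²/2)T) / (σ√T) = (ln(225.79/194.53) + (0.0069+0.1251²/2)·2.9796) / 0.215942 = (0.149019 + 0.043875) / 0.215942 = 0.893267
d₂ = d₁ − σ√T = 0.893267 − 0.215942 = 0.677326
e^{−rT} = e^{−0.0069·2.9796} = 0.979651
N(−d₁) = 0.185857,  N(−d₂) = 0.249100
Put price V = K·e^{−rT}·N(−d₂) − S·N(−d₁) = 47.471272 − 41.964647 = 5.506625
ρ = −K·T·e^{−rT}·N(−d₂) = -141.445401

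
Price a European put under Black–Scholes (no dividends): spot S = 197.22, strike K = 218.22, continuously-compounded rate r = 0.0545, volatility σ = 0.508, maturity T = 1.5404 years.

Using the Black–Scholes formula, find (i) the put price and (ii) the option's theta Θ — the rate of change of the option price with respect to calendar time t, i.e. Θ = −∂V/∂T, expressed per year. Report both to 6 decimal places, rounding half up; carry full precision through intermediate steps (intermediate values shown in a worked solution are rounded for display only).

σ√T = 0.508·√1.5404 = 0.630493
d₁ = (ln(S/K) + (r+σ²/2)T) / (σ√T) = (ln(197.22/218.22) + (0.0545+0.508²/2)·1.5404) / 0.630493 = (-0.101184 + 0.282713) / 0.630493 = 0.287916
d₂ = d₁ − σ√T = 0.287916 − 0.630493 = -0.342578
e^{−rT} = e^{−0.0545·1.5404} = 0.919476
N(−d₁) = 0.386706,  N(−d₂) = 0.634042
Put price V = K·e^{−rT}·N(−d₂) − S·N(−d₁) = 127.219218 − 76.266097 = 50.953122
φ(d₁) = (1/√(2π))·e^{−d₁²/2} = 0.382745
Θ = −S·φ(d₁)·σ/(2√T) + r·K·e^{−rT}·N(−d₂) = −15.448186 + 6.933447 = -8.514738

price = 50.953122
Θ = -8.514738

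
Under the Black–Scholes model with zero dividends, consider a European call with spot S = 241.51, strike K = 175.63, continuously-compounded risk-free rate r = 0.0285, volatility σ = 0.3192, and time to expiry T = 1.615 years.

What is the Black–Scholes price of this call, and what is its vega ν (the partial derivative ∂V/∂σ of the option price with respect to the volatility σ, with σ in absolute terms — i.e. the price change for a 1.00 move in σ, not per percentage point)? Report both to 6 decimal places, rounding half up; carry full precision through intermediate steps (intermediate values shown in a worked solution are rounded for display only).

price = 81.896711
ν = 66.749963

σ√T = 0.3192·√1.615 = 0.405648
d₁ = (ln(S/K) + (r+σ²/2)T) / (σ√T) = (ln(241.51/175.63) + (0.0285+0.3192²/2)·1.615) / 0.405648 = (0.318531 + 0.128303) / 0.405648 = 1.101532
d₂ = d₁ − σ√T = 1.101532 − 0.405648 = 0.695884
e^{−rT} = e^{−0.0285·1.615} = 0.955016
N(d₁) = 0.864667,  N(d₂) = 0.756749
Call price V = S·N(d₁) − K·e^{−rT}·N(d₂) = 208.825812 − 126.929101 = 81.896711
φ(d₁) = (1/√(2π))·e^{−d₁²/2} = 0.217485
ν = S·φ(d₁)·√T = 66.749963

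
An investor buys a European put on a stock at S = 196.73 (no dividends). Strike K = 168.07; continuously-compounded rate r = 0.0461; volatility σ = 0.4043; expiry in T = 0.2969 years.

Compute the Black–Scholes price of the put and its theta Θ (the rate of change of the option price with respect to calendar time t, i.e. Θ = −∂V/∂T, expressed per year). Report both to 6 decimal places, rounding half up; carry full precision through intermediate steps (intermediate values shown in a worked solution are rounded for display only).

σ√T = 0.4043·√0.2969 = 0.220297
d₁ = (ln(S/K) + (r+σ²/2)T) / (σ√T) = (ln(196.73/168.07) + (0.0461+0.4043²/2)·0.2969) / 0.220297 = (0.157452 + 0.037953) / 0.220297 = 0.887003
d₂ = d₁ − σ√T = 0.887003 − 0.220297 = 0.666706
e^{−rT} = e^{−0.0461·0.2969} = 0.986406
N(−d₁) = 0.187539,  N(−d₂) = 0.252480
Put price V = K·e^{−rT}·N(−d₂) − S·N(−d₁) = 41.857480 − 36.894487 = 4.962993
φ(d₁) = (1/√(2π))·e^{−d₁²/2} = 0.269193
Θ = −S·φ(d₁)·σ/(2√T) + r·K·e^{−rT}·N(−d₂) = −19.647328 + 1.929630 = -17.717699

price = 4.962993
Θ = -17.717699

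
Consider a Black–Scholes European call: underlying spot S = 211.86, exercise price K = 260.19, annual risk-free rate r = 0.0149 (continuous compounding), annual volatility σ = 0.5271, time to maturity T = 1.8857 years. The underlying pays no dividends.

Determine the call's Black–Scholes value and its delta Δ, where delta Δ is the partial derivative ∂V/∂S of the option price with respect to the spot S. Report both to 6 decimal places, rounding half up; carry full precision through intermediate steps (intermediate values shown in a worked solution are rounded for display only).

σ√T = 0.5271·√1.8857 = 0.723818
d₁ = (ln(S/K) + (r+σ²/2)T) / (σ√T) = (ln(211.86/260.19) + (0.0149+0.5271²/2)·1.8857) / 0.723818 = (-0.205486 + 0.290053) / 0.723818 = 0.116834
d₂ = d₁ − σ√T = 0.116834 − 0.723818 = -0.606984
e^{−rT} = e^{−0.0149·1.8857} = 0.972294
N(d₁) = 0.546504,  N(d₂) = 0.271931
Call price V = S·N(d₁) − K·e^{−rT}·N(d₂) = 115.782392 − 68.793394 = 46.988998
Δ = N(d₁) = 0.546504

price = 46.988998
Δ = 0.546504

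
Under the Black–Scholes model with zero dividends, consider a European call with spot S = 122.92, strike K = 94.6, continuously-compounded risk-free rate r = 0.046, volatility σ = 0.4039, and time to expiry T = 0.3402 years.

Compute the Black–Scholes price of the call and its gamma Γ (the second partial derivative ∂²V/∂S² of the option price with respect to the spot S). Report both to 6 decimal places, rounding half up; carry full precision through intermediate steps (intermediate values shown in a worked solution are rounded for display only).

σ√T = 0.4039·√0.3402 = 0.235581
d₁ = (ln(S/K) + (r+σ²/2)T) / (σ√T) = (ln(122.92/94.6) + (0.046+0.4039²/2)·0.3402) / 0.235581 = (0.261876 + 0.043398) / 0.235581 = 1.295836
d₂ = d₁ − σ√T = 1.295836 − 0.235581 = 1.060254
e^{−rT} = e^{−0.046·0.3402} = 0.984473
N(d₁) = 0.902484,  N(d₂) = 0.855486
Call price V = S·N(d₁) − K·e^{−rT}·N(d₂) = 110.933324 − 79.672314 = 31.261010
φ(d₁) = (1/√(2π))·e^{−d₁²/2} = 0.172297
Γ = φ(d₁) / (S·σ·√T) = 0.005950

price = 31.261010
Γ = 0.005950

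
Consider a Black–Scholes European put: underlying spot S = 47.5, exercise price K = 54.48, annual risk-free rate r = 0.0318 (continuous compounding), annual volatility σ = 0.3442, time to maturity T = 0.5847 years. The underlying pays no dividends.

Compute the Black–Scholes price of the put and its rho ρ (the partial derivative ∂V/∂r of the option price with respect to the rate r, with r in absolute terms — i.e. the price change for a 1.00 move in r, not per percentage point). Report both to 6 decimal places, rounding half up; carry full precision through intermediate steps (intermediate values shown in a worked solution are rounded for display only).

price = 8.797361
ρ = -22.502518

σ√T = 0.3442·√0.5847 = 0.263195
d₁ = (ln(S/K) + (r+σ²/2)T) / (σ√T) = (ln(47.5/54.48) + (0.0318+0.3442²/2)·0.5847) / 0.263195 = (-0.137104 + 0.053229) / 0.263195 = -0.318679
d₂ = d₁ − σ√T = -0.318679 − 0.263195 = -0.581874
e^{−rT} = e^{−0.0318·0.5847} = 0.981578
N(−d₁) = 0.625015,  N(−d₂) = 0.719674
Put price V = K·e^{−rT}·N(−d₂) − S·N(−d₁) = 38.485578 − 29.688217 = 8.797361
ρ = −K·T·e^{−rT}·N(−d₂) = -22.502518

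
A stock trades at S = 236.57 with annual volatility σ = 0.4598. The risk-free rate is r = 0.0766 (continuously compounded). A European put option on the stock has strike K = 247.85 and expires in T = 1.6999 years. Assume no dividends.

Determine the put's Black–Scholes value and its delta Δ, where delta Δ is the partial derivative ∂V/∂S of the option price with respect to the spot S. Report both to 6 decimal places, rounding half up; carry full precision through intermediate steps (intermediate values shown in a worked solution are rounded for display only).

price = 44.520251
Δ = -0.330240

σ√T = 0.4598·√1.6999 = 0.599488
d₁ = (ln(S/K) + (r+σ²/2)T) / (σ√T) = (ln(236.57/247.85) + (0.0766+0.4598²/2)·1.6999) / 0.599488 = (-0.046580 + 0.309905) / 0.599488 = 0.439251
d₂ = d₁ − σ√T = 0.439251 − 0.599488 = -0.160237
e^{−rT} = e^{−0.0766·1.6999} = 0.877909
N(−d₁) = 0.330240,  N(−d₂) = 0.563653
Put price V = K·e^{−rT}·N(−d₂) − S·N(−d₁) = 122.645086 − 78.124835 = 44.520251
Δ = −N(−d₁) = -0.330240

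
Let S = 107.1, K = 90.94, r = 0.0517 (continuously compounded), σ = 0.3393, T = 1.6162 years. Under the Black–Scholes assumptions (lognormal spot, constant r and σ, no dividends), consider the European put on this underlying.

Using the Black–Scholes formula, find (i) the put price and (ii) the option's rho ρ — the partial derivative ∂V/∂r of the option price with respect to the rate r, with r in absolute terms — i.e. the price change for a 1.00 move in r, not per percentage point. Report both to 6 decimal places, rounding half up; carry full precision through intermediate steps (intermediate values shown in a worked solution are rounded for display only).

price = 7.106898
ρ = -48.732842

σ√T = 0.3393·√1.6162 = 0.431352
d₁ = (ln(S/K) + (r+σ²/2)T) / (σ√T) = (ln(107.1/90.94) + (0.0517+0.3393²/2)·1.6162) / 0.431352 = (0.163563 + 0.176590) / 0.431352 = 0.788574
d₂ = d₁ − σ√T = 0.788574 − 0.431352 = 0.357222
e^{−rT} = e^{−0.0517·1.6162} = 0.919838
N(−d₁) = 0.215181,  N(−d₂) = 0.360463
Put price V = K·e^{−rT}·N(−d₂) − S·N(−d₁) = 30.152730 − 23.045832 = 7.106898
ρ = −K·T·e^{−rT}·N(−d₂) = -48.732842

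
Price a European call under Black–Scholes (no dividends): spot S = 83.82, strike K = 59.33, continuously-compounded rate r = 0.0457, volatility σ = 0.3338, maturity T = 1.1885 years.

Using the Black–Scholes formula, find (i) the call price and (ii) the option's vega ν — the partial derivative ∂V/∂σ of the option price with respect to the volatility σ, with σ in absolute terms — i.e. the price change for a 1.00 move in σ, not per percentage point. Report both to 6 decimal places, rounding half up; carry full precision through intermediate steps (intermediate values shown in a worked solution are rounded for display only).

price = 29.325721
ν = 16.052539

σ√T = 0.3338·√1.1885 = 0.363903
d₁ = (ln(S/K) + (r+σ²/2)T) / (σ√T) = (ln(83.82/59.33) + (0.0457+0.3338²/2)·1.1885) / 0.363903 = (0.345557 + 0.120527) / 0.363903 = 1.280790
d₂ = d₁ − σ√T = 1.280790 − 0.363903 = 0.916887
e^{−rT} = e^{−0.0457·1.1885} = 0.947134
N(d₁) = 0.899866,  N(d₂) = 0.820399
Call price V = S·N(d₁) − K·e^{−rT}·N(d₂) = 75.426798 − 46.101077 = 29.325721
φ(d₁) = (1/√(2π))·e^{−d₁²/2} = 0.175670
ν = S·φ(d₁)·√T = 16.052539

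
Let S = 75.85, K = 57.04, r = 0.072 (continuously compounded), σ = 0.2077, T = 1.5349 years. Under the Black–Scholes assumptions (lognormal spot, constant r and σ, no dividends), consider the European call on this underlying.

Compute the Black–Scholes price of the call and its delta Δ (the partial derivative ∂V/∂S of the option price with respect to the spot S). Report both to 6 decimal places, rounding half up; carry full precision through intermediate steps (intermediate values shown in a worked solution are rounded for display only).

σ√T = 0.2077·√1.5349 = 0.257322
d₁ = (ln(S/K) + (r+σ²/2)T) / (σ√T) = (ln(75.85/57.04) + (0.072+0.2077²/2)·1.5349) / 0.257322 = (0.285005 + 0.143620) / 0.257322 = 1.665716
d₂ = d₁ − σ√T = 1.665716 − 0.257322 = 1.408394
e^{−rT} = e^{−0.072·1.5349} = 0.895375
N(d₁) = 0.952115,  N(d₂) = 0.920493
Call price V = S·N(d₁) − K·e^{−rT}·N(d₂) = 72.217922 − 47.011577 = 25.206346
Δ = N(d₁) = 0.952115

price = 25.206346
Δ = 0.952115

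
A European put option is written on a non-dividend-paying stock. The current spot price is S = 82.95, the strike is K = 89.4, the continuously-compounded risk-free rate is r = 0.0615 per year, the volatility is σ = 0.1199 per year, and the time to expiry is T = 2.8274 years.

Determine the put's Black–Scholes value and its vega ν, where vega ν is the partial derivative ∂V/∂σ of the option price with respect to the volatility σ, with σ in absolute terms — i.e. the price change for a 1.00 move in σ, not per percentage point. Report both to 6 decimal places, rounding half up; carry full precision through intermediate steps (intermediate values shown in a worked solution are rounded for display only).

price = 3.184028
ν = 46.703872

σ√T = 0.1199·√2.8274 = 0.201610
d₁ = (ln(S/K) + (r+σ²/2)T) / (σ√T) = (ln(82.95/89.4) + (0.0615+0.1199²/2)·2.8274) / 0.201610 = (-0.074883 + 0.194208) / 0.201610 = 0.591863
d₂ = d₁ − σ√T = 0.591863 − 0.201610 = 0.390253
e^{−rT} = e^{−0.0615·2.8274} = 0.840393
N(−d₁) = 0.276971,  N(−d₂) = 0.348175
Put price V = K·e^{−rT}·N(−d₂) − S·N(−d₁) = 26.158773 − 22.974745 = 3.184028
φ(d₁) = (1/√(2π))·e^{−d₁²/2} = 0.334844
ν = S·φ(d₁)·√T = 46.703872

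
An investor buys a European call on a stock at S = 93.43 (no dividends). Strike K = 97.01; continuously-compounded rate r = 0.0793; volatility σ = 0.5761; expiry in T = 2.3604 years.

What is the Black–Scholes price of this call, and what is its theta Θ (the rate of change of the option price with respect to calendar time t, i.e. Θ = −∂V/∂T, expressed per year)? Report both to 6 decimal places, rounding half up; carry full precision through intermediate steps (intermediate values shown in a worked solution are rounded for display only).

σ√T = 0.5761·√2.3604 = 0.885097
d₁ = (ln(S/K) + (r+σ²/2)T) / (σ√T) = (ln(93.43/97.01) + (0.0793+0.5761²/2)·2.3604) / 0.885097 = (-0.037602 + 0.578878) / 0.885097 = 0.611545
d₂ = d₁ − σ√T = 0.611545 − 0.885097 = -0.273552
e^{−rT} = e^{−0.0793·2.3604} = 0.829295
N(d₁) = 0.729580,  N(d₂) = 0.392215
Call price V = S·N(d₁) − K·e^{−rT}·N(d₂) = 68.164705 − 31.553608 = 36.611096
φ(d₁) = (1/√(2π))·e^{−d₁²/2} = 0.330902
Θ = −S·φ(d₁)·σ/(2√T) − r·K·e^{−rT}·N(d₂) = −5.796439 − 2.502201 = -8.298640

price = 36.611096
Θ = -8.298640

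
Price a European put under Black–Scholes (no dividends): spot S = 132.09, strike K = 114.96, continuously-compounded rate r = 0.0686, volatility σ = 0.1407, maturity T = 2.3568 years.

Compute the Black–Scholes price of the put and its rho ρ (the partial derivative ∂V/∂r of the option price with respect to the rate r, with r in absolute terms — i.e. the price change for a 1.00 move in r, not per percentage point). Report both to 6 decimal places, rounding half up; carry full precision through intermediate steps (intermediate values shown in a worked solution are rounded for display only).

σ√T = 0.1407·√2.3568 = 0.216001
d₁ = (ln(S/K) + (r+σ²/2)T) / (σ√T) = (ln(132.09/114.96) + (0.0686+0.1407²/2)·2.3568) / 0.216001 = (0.138899 + 0.185005) / 0.216001 = 1.499549
d₂ = d₁ − σ√T = 1.499549 − 0.216001 = 1.283548
e^{−rT} = e^{−0.0686·2.3568} = 0.850716
N(−d₁) = 0.066866,  N(−d₂) = 0.099650
Put price V = K·e^{−rT}·N(−d₂) − S·N(−d₁) = 9.745606 − 8.832276 = 0.913330
ρ = −K·T·e^{−rT}·N(−d₂) = -22.968443

price = 0.913330
ρ = -22.968443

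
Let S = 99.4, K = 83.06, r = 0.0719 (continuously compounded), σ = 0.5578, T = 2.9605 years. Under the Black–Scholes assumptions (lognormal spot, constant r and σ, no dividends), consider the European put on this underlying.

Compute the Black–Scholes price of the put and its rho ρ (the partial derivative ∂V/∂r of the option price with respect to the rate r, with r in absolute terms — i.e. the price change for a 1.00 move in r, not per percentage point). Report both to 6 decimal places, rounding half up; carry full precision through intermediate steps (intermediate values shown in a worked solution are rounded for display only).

price = 16.872958
ρ = -104.999202

σ√T = 0.5578·√2.9605 = 0.959756
d₁ = (ln(S/K) + (r+σ²/2)T) / (σ√T) = (ln(99.4/83.06) + (0.0719+0.5578²/2)·2.9605) / 0.959756 = (0.179589 + 0.673426) / 0.959756 = 0.888783
d₂ = d₁ − σ√T = 0.888783 − 0.959756 = -0.070974
e^{−rT} = e^{−0.0719·2.9605} = 0.808269
N(−d₁) = 0.187060,  N(−d₂) = 0.528291
Put price V = K·e^{−rT}·N(−d₂) − S·N(−d₁) = 35.466712 − 18.593754 = 16.872958
ρ = −K·T·e^{−rT}·N(−d₂) = -104.999202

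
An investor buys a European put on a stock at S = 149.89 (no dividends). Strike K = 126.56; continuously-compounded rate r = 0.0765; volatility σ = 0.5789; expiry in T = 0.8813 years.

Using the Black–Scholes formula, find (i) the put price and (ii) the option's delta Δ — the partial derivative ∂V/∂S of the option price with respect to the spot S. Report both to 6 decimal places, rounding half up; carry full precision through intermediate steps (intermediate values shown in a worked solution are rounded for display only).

σ√T = 0.5789·√0.8813 = 0.543457
d₁ = (ln(S/K) + (r+σ²/2)T) / (σ√T) = (ln(149.89/126.56) + (0.0765+0.5789²/2)·0.8813) / 0.543457 = (0.169185 + 0.215092) / 0.543457 = 0.707098
d₂ = d₁ − σ√T = 0.707098 − 0.543457 = 0.163641
e^{−rT} = e^{−0.0765·0.8813} = 0.934803
N(−d₁) = 0.239753,  N(−d₂) = 0.435007
Put price V = K·e^{−rT}·N(−d₂) − S·N(−d₁) = 51.465101 − 35.936547 = 15.528554
Δ = −N(−d₁) = -0.239753

price = 15.528554
Δ = -0.239753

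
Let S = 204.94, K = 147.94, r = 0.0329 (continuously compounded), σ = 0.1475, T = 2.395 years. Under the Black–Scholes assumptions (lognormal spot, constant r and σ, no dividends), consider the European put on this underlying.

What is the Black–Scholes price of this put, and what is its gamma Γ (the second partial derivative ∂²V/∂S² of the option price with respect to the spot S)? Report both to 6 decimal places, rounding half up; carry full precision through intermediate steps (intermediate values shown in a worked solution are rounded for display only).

σ√T = 0.1475·√2.395 = 0.228268
d₁ = (ln(S/K) + (r+σ²/2)T) / (σ√T) = (ln(204.94/147.94) + (0.0329+0.1475²/2)·2.395) / 0.228268 = (0.325910 + 0.104849) / 0.228268 = 1.887077
d₂ = d₁ − σ√T = 1.887077 − 0.228268 = 1.658809
e^{−rT} = e^{−0.0329·2.395} = 0.924229
N(−d₁) = 0.029575,  N(−d₂) = 0.048577
Put price V = K·e^{−rT}·N(−d₂) − S·N(−d₁) = 6.641969 − 6.061095 = 0.580874
φ(d₁) = (1/√(2π))·e^{−d₁²/2} = 0.067241
Γ = φ(d₁) / (S·σ·√T) = 0.001437

price = 0.580874
Γ = 0.001437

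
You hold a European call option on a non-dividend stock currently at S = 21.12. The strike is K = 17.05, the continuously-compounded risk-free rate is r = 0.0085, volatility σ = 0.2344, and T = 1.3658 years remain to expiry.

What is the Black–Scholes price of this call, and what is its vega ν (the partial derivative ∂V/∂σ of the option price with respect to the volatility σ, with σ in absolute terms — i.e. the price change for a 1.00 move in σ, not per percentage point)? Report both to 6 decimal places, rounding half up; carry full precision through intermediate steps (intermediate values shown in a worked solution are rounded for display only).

price = 4.859056
ν = 6.206386

σ√T = 0.2344·√1.3658 = 0.273937
d₁ = (ln(S/K) + (r+σ²/2)T) / (σ√T) = (ln(21.12/17.05) + (0.0085+0.2344²/2)·1.3658) / 0.273937 = (0.214070 + 0.049130) / 0.273937 = 0.960805
d₂ = d₁ − σ√T = 0.960805 − 0.273937 = 0.686868
e^{−rT} = e^{−0.0085·1.3658} = 0.988458
N(d₁) = 0.831675,  N(d₂) = 0.753917
Call price V = S·N(d₁) − K·e^{−rT}·N(d₂) = 17.564975 − 12.705919 = 4.859056
φ(d₁) = (1/√(2π))·e^{−d₁²/2} = 0.251450
ν = S·φ(d₁)·√T = 6.206386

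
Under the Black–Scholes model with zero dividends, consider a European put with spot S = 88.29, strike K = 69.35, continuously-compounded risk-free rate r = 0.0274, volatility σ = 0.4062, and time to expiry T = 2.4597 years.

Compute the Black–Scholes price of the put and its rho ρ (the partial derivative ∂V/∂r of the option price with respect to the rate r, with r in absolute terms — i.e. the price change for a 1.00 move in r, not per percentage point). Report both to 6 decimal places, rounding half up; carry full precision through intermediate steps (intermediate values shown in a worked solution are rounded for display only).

σ√T = 0.4062·√2.4597 = 0.637061
d₁ = (ln(S/K) + (r+σ²/2)T) / (σ√T) = (ln(88.29/69.35) + (0.0274+0.4062²/2)·2.4597) / 0.637061 = (0.241461 + 0.270319) / 0.637061 = 0.803345
d₂ = d₁ − σ√T = 0.803345 − 0.637061 = 0.166284
e^{−rT} = e^{−0.0274·2.4597} = 0.934825
N(−d₁) = 0.210888,  N(−d₂) = 0.433967
Put price V = K·e^{−rT}·N(−d₂) − S·N(−d₁) = 28.134112 − 18.619270 = 9.514843
ρ = −K·T·e^{−rT}·N(−d₂) = -69.201476

price = 9.514843
ρ = -69.201476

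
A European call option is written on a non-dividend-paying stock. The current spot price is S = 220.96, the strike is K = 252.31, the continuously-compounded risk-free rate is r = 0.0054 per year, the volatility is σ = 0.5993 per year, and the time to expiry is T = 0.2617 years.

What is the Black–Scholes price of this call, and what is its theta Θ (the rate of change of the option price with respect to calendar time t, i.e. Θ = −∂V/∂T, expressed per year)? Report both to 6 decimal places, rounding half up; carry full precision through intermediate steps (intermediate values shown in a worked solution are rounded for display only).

σ√T = 0.5993·√0.2617 = 0.306582
d₁ = (ln(S/K) + (r+σ²/2)T) / (σ√T) = (ln(220.96/252.31) + (0.0054+0.5993²/2)·0.2617) / 0.306582 = (-0.132677 + 0.048409) / 0.306582 = -0.274861
d₂ = d₁ − σ√T = -0.274861 − 0.306582 = -0.581443
e^{−rT} = e^{−0.0054·0.2617} = 0.998588
N(d₁) = 0.391711,  N(d₂) = 0.280471
Call price V = S·N(d₁) − K·e^{−rT}·N(d₂) = 86.552539 − 70.665688 = 15.886851
φ(d₁) = (1/√(2π))·e^{−d₁²/2} = 0.384154
Θ = −S·φ(d₁)·σ/(2√T) − r·K·e^{−rT}·N(d₂) = −49.719978 − 0.381595 = -50.101573

price = 15.886851
Θ = -50.101573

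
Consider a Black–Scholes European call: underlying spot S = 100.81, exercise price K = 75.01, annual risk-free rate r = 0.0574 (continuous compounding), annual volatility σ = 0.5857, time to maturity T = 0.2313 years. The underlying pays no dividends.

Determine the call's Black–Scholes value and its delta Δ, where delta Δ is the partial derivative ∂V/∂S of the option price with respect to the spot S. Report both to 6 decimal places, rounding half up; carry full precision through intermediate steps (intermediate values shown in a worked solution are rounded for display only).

σ√T = 0.5857·√0.2313 = 0.281685
d₁ = (ln(S/K) + (r+σ²/2)T) / (σ√T) = (ln(100.81/75.01) + (0.0574+0.5857²/2)·0.2313) / 0.281685 = (0.295616 + 0.052950) / 0.281685 = 1.237433
d₂ = d₁ − σ√T = 1.237433 − 0.281685 = 0.955749
e^{−rT} = e^{−0.0574·0.2313} = 0.986811
N(d₁) = 0.892037,  N(d₂) = 0.830400
Call price V = S·N(d₁) − K·e^{−rT}·N(d₂) = 89.926236 − 61.466820 = 28.459415
Δ = N(d₁) = 0.892037

price = 28.459415
Δ = 0.892037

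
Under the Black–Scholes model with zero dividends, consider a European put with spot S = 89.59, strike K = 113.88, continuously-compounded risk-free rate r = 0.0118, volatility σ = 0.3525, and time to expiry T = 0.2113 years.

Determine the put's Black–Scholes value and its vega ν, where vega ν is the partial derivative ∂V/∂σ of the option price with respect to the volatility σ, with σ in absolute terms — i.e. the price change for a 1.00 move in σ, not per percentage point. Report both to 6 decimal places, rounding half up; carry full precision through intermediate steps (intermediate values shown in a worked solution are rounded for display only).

σ√T = 0.3525·√0.2113 = 0.162035
d₁ = (ln(S/K) + (r+σ²/2)T) / (σ√T) = (ln(89.59/113.88) + (0.0118+0.3525²/2)·0.2113) / 0.162035 = (-0.239902 + 0.015621) / 0.162035 = -1.384149
d₂ = d₁ − σ√T = -1.384149 − 0.162035 = -1.546184
e^{−rT} = e^{−0.0118·0.2113} = 0.997510
N(−d₁) = 0.916844,  N(−d₂) = 0.938970
Put price V = K·e^{−rT}·N(−d₂) − S·N(−d₁) = 106.663611 − 82.140012 = 24.523599
φ(d₁) = (1/√(2π))·e^{−d₁²/2} = 0.153068
ν = S·φ(d₁)·√T = 6.303678

price = 24.523599
ν = 6.303678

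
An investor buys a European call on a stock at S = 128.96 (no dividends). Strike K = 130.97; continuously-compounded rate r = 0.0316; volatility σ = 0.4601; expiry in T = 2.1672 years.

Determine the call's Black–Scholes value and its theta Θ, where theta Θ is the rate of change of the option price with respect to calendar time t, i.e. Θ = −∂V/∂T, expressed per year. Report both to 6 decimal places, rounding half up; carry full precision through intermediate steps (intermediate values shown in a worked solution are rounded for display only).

price = 36.737151
Θ = -8.905742

σ√T = 0.4601·√2.1672 = 0.677332
d₁ = (ln(S/K) + (r+σ²/2)T) / (σ√T) = (ln(128.96/130.97) + (0.0316+0.4601²/2)·2.1672) / 0.677332 = (-0.015466 + 0.297873) / 0.677332 = 0.416940
d₂ = d₁ − σ√T = 0.416940 − 0.677332 = -0.260392
e^{−rT} = e^{−0.0316·2.1672} = 0.933809
N(d₁) = 0.661639,  N(d₂) = 0.397281
Call price V = S·N(d₁) − K·e^{−rT}·N(d₂) = 85.324952 − 48.587801 = 36.737151
φ(d₁) = (1/√(2π))·e^{−d₁²/2} = 0.365731
Θ = −S·φ(d₁)·σ/(2√T) − r·K·e^{−rT}·N(d₂) = −7.370368 − 1.535375 = -8.905742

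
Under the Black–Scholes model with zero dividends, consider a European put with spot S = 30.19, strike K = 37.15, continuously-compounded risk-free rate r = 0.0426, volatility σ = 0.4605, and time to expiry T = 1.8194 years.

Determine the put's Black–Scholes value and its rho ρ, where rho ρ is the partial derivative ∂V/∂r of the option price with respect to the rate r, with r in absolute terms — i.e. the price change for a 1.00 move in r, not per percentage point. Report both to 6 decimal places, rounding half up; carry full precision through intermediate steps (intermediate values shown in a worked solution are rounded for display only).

price = 10.134049
ρ = -43.684245

σ√T = 0.4605·√1.8194 = 0.621146
d₁ = (ln(S/K) + (r+σ²/2)T) / (σ√T) = (ln(30.19/37.15) + (0.0426+0.4605²/2)·1.8194) / 0.621146 = (-0.207453 + 0.270418) / 0.621146 = 0.101368
d₂ = d₁ − σ√T = 0.101368 − 0.621146 = -0.519778
e^{−rT} = e^{−0.0426·1.8194} = 0.925421
N(−d₁) = 0.459629,  N(−d₂) = 0.698391
Put price V = K·e^{−rT}·N(−d₂) − S·N(−d₁) = 24.010248 − 13.876199 = 10.134049
ρ = −K·T·e^{−rT}·N(−d₂) = -43.684245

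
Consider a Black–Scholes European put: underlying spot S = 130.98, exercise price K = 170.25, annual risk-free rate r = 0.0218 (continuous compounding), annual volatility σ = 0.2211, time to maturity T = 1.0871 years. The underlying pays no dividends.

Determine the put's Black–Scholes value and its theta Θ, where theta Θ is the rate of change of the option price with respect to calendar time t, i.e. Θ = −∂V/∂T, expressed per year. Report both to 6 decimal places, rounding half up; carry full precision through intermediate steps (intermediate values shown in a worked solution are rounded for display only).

price = 37.923427
Θ = -0.459411

σ√T = 0.2211·√1.0871 = 0.230528
d₁ = (ln(S/K) + (r+σ²/2)T) / (σ√T) = (ln(130.98/170.25) + (0.0218+0.2211²/2)·1.0871) / 0.230528 = (-0.262223 + 0.050270) / 0.230528 = -0.919424
d₂ = d₁ − σ√T = -0.919424 − 0.230528 = -1.149952
e^{−rT} = e^{−0.0218·1.0871} = 0.976580
N(−d₁) = 0.821063,  N(−d₂) = 0.874918
Put price V = K·e^{−rT}·N(−d₂) − S·N(−d₁) = 145.466282 − 107.542855 = 37.923427
φ(d₁) = (1/√(2π))·e^{−d₁²/2} = 0.261425
Θ = −S·φ(d₁)·σ/(2√T) + r·K·e^{−rT}·N(−d₂) = −3.630576 + 3.171165 = -0.459411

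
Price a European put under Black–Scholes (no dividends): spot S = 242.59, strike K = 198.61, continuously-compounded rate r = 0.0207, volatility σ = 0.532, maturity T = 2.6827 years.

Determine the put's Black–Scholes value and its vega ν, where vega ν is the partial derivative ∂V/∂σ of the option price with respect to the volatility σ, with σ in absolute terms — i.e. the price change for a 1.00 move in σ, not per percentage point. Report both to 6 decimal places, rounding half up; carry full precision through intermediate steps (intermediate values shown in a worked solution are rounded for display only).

price = 48.051565
ν = 121.528299

σ√T = 0.532·√2.6827 = 0.871360
d₁ = (ln(S/K) + (r+σ²/2)T) / (σ√T) = (ln(242.59/198.61) + (0.0207+0.532²/2)·2.6827) / 0.871360 = (0.200030 + 0.435166) / 0.871360 = 0.728970
d₂ = d₁ − σ√T = 0.728970 − 0.871360 = -0.142390
e^{−rT} = e^{−0.0207·2.6827} = 0.945982
N(−d₁) = 0.233010,  N(−d₂) = 0.556614
Put price V = K·e^{−rT}·N(−d₂) − S·N(−d₁) = 104.577428 − 56.525863 = 48.051565
φ(d₁) = (1/√(2π))·e^{−d₁²/2} = 0.305857
ν = S·φ(d₁)·√T = 121.528299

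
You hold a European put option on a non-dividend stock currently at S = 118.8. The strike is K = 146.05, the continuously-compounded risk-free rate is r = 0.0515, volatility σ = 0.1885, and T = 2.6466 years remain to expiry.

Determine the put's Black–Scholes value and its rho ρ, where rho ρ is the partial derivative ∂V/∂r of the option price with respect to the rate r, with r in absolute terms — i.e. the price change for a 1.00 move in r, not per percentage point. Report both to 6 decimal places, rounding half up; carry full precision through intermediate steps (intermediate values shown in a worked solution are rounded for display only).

price = 19.712080
ρ = -218.853635

σ√T = 0.1885·√2.6466 = 0.306659
d₁ = (ln(S/K) + (r+σ²/2)T) / (σ√T) = (ln(118.8/146.05) + (0.0515+0.1885²/2)·2.6466) / 0.306659 = (-0.206508 + 0.183320) / 0.306659 = -0.075615
d₂ = d₁ − σ√T = -0.075615 − 0.306659 = -0.382273
e^{−rT} = e^{−0.0515·2.6466} = 0.872581
N(−d₁) = 0.530137,  N(−d₂) = 0.648871
Put price V = K·e^{−rT}·N(−d₂) − S·N(−d₁) = 82.692373 − 62.980294 = 19.712080
ρ = −K·T·e^{−rT}·N(−d₂) = -218.853635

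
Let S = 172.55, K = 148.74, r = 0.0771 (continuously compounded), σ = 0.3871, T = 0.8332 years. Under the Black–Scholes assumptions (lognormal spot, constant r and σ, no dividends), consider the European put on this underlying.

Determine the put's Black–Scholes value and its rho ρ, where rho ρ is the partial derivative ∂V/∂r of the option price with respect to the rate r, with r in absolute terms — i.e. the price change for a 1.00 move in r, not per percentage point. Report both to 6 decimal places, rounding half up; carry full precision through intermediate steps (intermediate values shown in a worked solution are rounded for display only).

σ√T = 0.3871·√0.8332 = 0.353344
d₁ = (ln(S/K) + (r+σ²/2)T) / (σ√T) = (ln(172.55/148.74) + (0.0771+0.3871²/2)·0.8332) / 0.353344 = (0.148487 + 0.126666) / 0.353344 = 0.778711
d₂ = d₁ − σ√T = 0.778711 − 0.353344 = 0.425367
e^{−rT} = e^{−0.0771·0.8332} = 0.937780
N(−d₁) = 0.218075,  N(−d₂) = 0.335285
Put price V = K·e^{−rT}·N(−d₂) − S·N(−d₁) = 46.767306 − 37.628831 = 9.138475
ρ = −K·T·e^{−rT}·N(−d₂) = -38.966519

price = 9.138475
ρ = -38.966519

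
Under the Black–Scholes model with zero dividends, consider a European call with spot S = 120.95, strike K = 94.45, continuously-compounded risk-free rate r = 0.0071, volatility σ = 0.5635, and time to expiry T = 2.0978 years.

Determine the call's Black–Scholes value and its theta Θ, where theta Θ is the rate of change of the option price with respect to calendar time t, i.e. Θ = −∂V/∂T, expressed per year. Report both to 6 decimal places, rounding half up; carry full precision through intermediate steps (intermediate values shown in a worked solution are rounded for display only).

σ√T = 0.5635·√2.0978 = 0.816161
d₁ = (ln(S/K) + (r+σ²/2)T) / (σ√T) = (ln(120.95/94.45) + (0.0071+0.5635²/2)·2.0978) / 0.816161 = (0.247307 + 0.347954) / 0.816161 = 0.729342
d₂ = d₁ − σ√T = 0.729342 − 0.816161 = -0.086819
e^{−rT} = e^{−0.0071·2.0978} = 0.985216
N(d₁) = 0.767104,  N(d₂) = 0.465408
Call price V = S·N(d₁) − K·e^{−rT}·N(d₂) = 92.781196 − 43.307873 = 49.473323
φ(d₁) = (1/√(2π))·e^{−d₁²/2} = 0.305774
Θ = −S·φ(d₁)·σ/(2√T) − r·K·e^{−rT}·N(d₂) = −7.194301 − 0.307486 = -7.501787

price = 49.473323
Θ = -7.501787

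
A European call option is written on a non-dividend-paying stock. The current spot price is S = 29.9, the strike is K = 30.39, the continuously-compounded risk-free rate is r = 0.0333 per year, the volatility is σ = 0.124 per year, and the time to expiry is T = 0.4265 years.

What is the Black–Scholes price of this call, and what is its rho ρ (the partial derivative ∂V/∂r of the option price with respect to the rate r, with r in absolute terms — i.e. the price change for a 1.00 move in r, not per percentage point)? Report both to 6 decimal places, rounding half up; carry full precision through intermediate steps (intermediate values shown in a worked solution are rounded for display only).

price = 0.936287
ρ = 6.053883

σ√T = 0.124·√0.4265 = 0.080981
d₁ = (ln(S/K) + (r+σ²/2)T) / (σ√T) = (ln(29.9/30.39) + (0.0333+0.124²/2)·0.4265) / 0.080981 = (-0.016255 + 0.017481) / 0.080981 = 0.015143
d₂ = d₁ − σ√T = 0.015143 − 0.080981 = -0.065838
e^{−rT} = e^{−0.0333·0.4265} = 0.985898
N(d₁) = 0.506041,  N(d₂) = 0.473753
Call price V = S·N(d₁) − K·e^{−rT}·N(d₂) = 15.130619 − 14.194332 = 0.936287
ρ = K·T·e^{−rT}·N(d₂) = 6.053883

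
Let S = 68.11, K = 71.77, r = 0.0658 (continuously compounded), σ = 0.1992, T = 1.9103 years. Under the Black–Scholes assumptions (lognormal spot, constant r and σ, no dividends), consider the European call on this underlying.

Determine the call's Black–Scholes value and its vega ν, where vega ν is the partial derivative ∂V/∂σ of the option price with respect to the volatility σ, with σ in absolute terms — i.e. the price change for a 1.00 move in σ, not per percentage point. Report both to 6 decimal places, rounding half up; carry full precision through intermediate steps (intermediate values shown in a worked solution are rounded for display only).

price = 9.854512
ν = 34.610914

σ√T = 0.1992·√1.9103 = 0.275321
d₁ = (ln(S/K) + (r+σ²/2)T) / (σ√T) = (ln(68.11/71.77) + (0.0658+0.1992²/2)·1.9103) / 0.275321 = (-0.052343 + 0.163599) / 0.275321 = 0.404096
d₂ = d₁ − σ√T = 0.404096 − 0.275321 = 0.128774
e^{−rT} = e^{−0.0658·1.9103} = 0.881881
N(d₁) = 0.656929,  N(d₂) = 0.551232
Call price V = S·N(d₁) − K·e^{−rT}·N(d₂) = 44.743418 − 34.888906 = 9.854512
φ(d₁) = (1/√(2π))·e^{−d₁²/2} = 0.367664
ν = S·φ(d₁)·√T = 34.610914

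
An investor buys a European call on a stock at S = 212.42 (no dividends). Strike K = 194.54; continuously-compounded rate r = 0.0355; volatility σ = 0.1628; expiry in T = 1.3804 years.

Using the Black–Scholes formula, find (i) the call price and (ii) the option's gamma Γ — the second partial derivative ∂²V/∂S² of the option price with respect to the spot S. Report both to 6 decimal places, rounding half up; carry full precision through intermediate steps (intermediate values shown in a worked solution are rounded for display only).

price = 32.446439
Γ = 0.007064

σ√T = 0.1628·√1.3804 = 0.191274
d₁ = (ln(S/K) + (r+σ²/2)T) / (σ√T) = (ln(212.42/194.54) + (0.0355+0.1628²/2)·1.3804) / 0.191274 = (0.087928 + 0.067297) / 0.191274 = 0.811529
d₂ = d₁ − σ√T = 0.811529 − 0.191274 = 0.620255
e^{−rT} = e^{−0.0355·1.3804} = 0.952177
N(d₁) = 0.791469,  N(d₂) = 0.732455
Call price V = S·N(d₁) − K·e^{−rT}·N(d₂) = 168.123872 − 135.677433 = 32.446439
φ(d₁) = (1/√(2π))·e^{−d₁²/2} = 0.287013
Γ = φ(d₁) / (S·σ·√T) = 0.007064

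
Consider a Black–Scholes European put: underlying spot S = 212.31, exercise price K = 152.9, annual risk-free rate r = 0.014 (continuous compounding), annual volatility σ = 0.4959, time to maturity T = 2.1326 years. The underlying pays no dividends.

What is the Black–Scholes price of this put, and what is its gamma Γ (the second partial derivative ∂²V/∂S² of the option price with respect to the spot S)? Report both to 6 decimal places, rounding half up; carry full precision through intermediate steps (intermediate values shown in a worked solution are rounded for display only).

σ√T = 0.4959·√2.1326 = 0.724184
d₁ = (ln(S/K) + (r+σ²/2)T) / (σ√T) = (ln(212.31/152.9) + (0.014+0.4959²/2)·2.1326) / 0.724184 = (0.328263 + 0.292077) / 0.724184 = 0.856607
d₂ = d₁ − σ√T = 0.856607 − 0.724184 = 0.132423
e^{−rT} = e^{−0.014·2.1326} = 0.970585
N(−d₁) = 0.195831,  N(−d₂) = 0.447325
Put price V = K·e^{−rT}·N(−d₂) − S·N(−d₁) = 66.384091 − 41.576897 = 24.807194
φ(d₁) = (1/√(2π))·e^{−d₁²/2} = 0.276422
Γ = φ(d₁) / (S·σ·√T) = 0.001798

price = 24.807194
Γ = 0.001798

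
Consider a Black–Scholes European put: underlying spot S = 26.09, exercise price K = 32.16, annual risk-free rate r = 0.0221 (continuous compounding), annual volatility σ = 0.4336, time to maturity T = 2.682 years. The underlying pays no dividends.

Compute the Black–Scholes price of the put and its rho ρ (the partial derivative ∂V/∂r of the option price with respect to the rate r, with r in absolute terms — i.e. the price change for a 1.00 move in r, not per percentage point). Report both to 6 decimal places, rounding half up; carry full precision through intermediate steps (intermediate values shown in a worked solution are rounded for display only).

price = 10.099617
ρ = -58.069200

σ√T = 0.4336·√2.682 = 0.710099
d₁ = (ln(S/K) + (r+σ²/2)T) / (σ√T) = (ln(26.09/32.16) + (0.0221+0.4336²/2)·2.682) / 0.710099 = (-0.209171 + 0.311392) / 0.710099 = 0.143953
d₂ = d₁ − σ√T = 0.143953 − 0.710099 = -0.566146
e^{−rT} = e^{−0.0221·2.682} = 0.942450
N(−d₁) = 0.442769,  N(−d₂) = 0.714353
Put price V = K·e^{−rT}·N(−d₂) − S·N(−d₁) = 21.651454 − 11.551837 = 10.099617
ρ = −K·T·e^{−rT}·N(−d₂) = -58.069200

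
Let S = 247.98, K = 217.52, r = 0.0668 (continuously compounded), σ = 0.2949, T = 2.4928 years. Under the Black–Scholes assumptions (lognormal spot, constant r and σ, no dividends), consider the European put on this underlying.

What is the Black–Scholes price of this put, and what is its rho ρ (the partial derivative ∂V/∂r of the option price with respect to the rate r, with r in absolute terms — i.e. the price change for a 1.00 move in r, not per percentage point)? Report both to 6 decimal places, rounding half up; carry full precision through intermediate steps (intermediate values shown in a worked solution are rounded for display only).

σ√T = 0.2949·√2.4928 = 0.465606
d₁ = (ln(S/K) + (r+σ²/2)T) / (σ√T) = (ln(247.98/217.52) + (0.0668+0.2949²/2)·2.4928) / 0.465606 = (0.131057 + 0.274913) / 0.465606 = 0.871919
d₂ = d₁ − σ√T = 0.871919 − 0.465606 = 0.406313
e^{−rT} = e^{−0.0668·2.4928} = 0.846607
N(−d₁) = 0.191626,  N(−d₂) = 0.342256
Put price V = K·e^{−rT}·N(−d₂) − S·N(−d₁) = 63.027808 − 47.519467 = 15.508340
ρ = −K·T·e^{−rT}·N(−d₂) = -157.115719

price = 15.508340
ρ = -157.115719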